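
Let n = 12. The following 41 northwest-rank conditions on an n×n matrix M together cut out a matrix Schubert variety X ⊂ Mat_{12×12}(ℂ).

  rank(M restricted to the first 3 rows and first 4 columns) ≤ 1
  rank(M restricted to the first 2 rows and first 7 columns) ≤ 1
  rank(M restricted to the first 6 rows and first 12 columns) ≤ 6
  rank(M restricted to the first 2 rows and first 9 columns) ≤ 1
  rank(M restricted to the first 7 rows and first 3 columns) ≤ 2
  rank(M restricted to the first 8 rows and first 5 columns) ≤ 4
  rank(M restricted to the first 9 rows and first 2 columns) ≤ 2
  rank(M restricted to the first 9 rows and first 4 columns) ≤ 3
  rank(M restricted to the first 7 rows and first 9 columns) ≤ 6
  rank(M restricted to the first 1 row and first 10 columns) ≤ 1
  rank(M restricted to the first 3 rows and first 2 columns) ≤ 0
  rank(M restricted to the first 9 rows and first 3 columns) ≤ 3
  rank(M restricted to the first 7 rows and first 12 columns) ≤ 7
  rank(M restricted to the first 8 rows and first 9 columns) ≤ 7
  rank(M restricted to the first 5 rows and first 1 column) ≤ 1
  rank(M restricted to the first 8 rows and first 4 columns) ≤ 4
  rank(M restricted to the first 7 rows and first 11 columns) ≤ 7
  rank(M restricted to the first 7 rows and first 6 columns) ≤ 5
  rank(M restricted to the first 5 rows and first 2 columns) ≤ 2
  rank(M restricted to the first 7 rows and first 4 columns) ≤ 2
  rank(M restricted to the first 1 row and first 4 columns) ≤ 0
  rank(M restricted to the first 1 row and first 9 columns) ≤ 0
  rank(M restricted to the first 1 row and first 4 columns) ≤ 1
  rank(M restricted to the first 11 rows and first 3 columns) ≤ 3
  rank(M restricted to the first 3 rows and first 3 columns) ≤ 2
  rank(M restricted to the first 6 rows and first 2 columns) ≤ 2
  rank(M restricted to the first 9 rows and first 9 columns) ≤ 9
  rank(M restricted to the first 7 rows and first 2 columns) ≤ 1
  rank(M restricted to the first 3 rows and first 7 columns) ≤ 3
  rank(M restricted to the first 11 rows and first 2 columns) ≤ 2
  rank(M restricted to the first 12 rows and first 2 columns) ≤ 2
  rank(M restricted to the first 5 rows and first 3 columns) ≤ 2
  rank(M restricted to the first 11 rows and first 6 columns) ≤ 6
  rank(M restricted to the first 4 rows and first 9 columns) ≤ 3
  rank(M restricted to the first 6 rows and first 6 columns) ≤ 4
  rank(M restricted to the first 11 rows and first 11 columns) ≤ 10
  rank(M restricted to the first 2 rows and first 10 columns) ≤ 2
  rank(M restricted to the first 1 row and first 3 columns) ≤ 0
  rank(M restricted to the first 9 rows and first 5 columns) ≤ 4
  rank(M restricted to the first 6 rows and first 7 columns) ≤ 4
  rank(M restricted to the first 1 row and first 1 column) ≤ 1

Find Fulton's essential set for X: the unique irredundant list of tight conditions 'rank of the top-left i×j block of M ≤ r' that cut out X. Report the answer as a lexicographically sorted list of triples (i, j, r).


Rank table r_w(12×12) implied by the 41 constraints:

  i=1: 0 0 0 0 0 0 0 0 0 1 1 1
  i=2: 0 0 1 1 1 1 1 1 1 2 2 2
  i=3: 0 0 1 1 2 2 2 2 2 3 3 3
  i=4: 1 1 2 2 3 3 3 3 3 4 4 4
  i=5: 1 1 2 2 3 4 4 4 4 5 5 5
  i=6: 1 1 2 2 3 4 4 5 5 6 6 6
  i=7: 1 1 2 2 3 4 5 6 6 7 7 7
  i=8: 1 2 3 3 4 5 6 7 7 8 8 8
  i=9: 1 2 3 3 4 5 6 7 8 9 9 9
  i=10: 1 2 3 4 5 6 7 8 9 10 10 10
  i=11: 1 2 3 4 5 6 7 8 9 10 10 11
  i=12: 1 2 3 4 5 6 7 8 9 10 11 12

reading off 1-entries of Δ²R: w = (10, 3, 5, 1, 6, 8, 7, 2, 9, 4, 12, 11).

Rothe diagram D(w) (23 cells), 8 SE-corners (essential conditions):

[(1, 9, 0), (3, 2, 0), (3, 4, 1), (6, 7, 4), (7, 2, 1), (7, 4, 2), (9, 4, 3), (11, 11, 10)]


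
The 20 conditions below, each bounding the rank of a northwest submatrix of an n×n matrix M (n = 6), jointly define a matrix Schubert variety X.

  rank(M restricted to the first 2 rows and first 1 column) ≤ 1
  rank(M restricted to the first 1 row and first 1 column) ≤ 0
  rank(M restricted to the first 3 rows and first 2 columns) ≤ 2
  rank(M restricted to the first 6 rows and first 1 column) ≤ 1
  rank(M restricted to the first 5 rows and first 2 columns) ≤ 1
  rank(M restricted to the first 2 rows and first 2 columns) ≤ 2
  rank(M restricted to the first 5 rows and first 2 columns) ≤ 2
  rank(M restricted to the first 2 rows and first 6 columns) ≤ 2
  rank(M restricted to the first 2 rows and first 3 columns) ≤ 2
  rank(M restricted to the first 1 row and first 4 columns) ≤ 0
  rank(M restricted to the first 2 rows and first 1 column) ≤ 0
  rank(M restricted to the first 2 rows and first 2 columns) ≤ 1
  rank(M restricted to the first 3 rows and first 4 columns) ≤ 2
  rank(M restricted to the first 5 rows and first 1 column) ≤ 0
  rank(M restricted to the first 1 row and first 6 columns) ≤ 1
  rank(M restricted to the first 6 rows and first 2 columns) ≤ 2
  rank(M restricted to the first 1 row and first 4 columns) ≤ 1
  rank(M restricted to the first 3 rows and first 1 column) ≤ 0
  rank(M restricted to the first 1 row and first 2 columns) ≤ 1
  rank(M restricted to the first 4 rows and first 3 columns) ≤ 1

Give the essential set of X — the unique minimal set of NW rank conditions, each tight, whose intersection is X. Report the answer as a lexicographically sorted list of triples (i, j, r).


Propagating the 20 rank bounds to every northwest block:

  row 1: 0 | 0 | 0 | 0 | 1 | 1
  row 2: 0 | 1 | 1 | 1 | 2 | 2
  row 3: 0 | 1 | 1 | 2 | 3 | 3
  row 4: 0 | 1 | 1 | 2 | 3 | 4
  row 5: 0 | 1 | 2 | 3 | 4 | 5
  row 6: 1 | 2 | 3 | 4 | 5 | 6

the unique w with this rank table is (5, 2, 4, 6, 3, 1).

D(w) has 10 cells with 3 SE-corners; essential set:

[(1, 4, 0), (4, 3, 1), (5, 1, 0)]


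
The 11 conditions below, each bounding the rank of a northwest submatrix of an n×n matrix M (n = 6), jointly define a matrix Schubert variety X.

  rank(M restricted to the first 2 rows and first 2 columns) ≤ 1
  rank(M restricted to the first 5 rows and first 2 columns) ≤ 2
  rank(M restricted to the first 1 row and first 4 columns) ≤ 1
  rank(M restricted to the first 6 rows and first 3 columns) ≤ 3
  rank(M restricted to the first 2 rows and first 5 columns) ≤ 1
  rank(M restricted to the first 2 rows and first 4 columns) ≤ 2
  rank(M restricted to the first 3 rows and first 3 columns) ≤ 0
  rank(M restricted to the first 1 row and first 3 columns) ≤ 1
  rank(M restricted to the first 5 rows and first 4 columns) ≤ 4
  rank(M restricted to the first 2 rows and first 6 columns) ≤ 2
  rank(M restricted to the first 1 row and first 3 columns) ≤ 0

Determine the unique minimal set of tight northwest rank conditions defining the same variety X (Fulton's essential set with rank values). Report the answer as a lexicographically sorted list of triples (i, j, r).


The tightest implied rank at each (i,j), from the 11 conditions:

  0 0 0 1 1 1
  0 0 0 1 1 2
  0 0 0 1 2 3
  1 1 1 2 3 4
  1 2 2 3 4 5
  1 2 3 4 5 6

second differences of R give the permutation w = (4, 6, 5, 1, 2, 3).

Fulton essential set (2 of the 10 Rothe cells):

[(2, 5, 1), (3, 3, 0)]


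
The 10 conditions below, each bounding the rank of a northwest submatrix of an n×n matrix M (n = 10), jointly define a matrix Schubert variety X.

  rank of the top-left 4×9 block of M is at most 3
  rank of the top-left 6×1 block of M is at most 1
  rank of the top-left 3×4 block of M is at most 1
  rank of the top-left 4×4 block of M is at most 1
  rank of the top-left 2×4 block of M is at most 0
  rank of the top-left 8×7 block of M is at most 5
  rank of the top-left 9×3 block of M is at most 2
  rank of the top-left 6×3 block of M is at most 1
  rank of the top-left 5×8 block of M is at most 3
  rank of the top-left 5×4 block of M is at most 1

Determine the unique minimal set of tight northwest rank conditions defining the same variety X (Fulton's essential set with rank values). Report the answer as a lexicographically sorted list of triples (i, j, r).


Rank table r_w(10×10) implied by the 10 constraints:

  row 1: 0  0  0  0  1  1  1  1  1  1
  row 2: 0  0  0  0  1  2  2  2  2  2
  row 3: 1  1  1  1  2  3  3  3  3  3
  row 4: 1  1  1  1  2  3  3  3  3  4
  row 5: 1  1  1  1  2  3  3  3  4  5
  row 6: 1  1  1  2  3  4  4  4  5  6
  row 7: 1  2  2  3  4  5  5  5  6  7
  row 8: 1  2  2  3  4  5  5  6  7  8
  row 9: 1  2  2  3  4  5  6  7  8  9
  row 10: 1  2  3  4  5  6  7  8  9  10

the unique w with this rank table is (5, 6, 1, 10, 9, 4, 2, 8, 7, 3).

7 SE-corners of the 24-cell Rothe diagram give Ess(w):

[(2, 4, 0), (4, 9, 3), (5, 4, 1), (5, 8, 3), (6, 3, 1), (8, 7, 5), (9, 3, 2)]


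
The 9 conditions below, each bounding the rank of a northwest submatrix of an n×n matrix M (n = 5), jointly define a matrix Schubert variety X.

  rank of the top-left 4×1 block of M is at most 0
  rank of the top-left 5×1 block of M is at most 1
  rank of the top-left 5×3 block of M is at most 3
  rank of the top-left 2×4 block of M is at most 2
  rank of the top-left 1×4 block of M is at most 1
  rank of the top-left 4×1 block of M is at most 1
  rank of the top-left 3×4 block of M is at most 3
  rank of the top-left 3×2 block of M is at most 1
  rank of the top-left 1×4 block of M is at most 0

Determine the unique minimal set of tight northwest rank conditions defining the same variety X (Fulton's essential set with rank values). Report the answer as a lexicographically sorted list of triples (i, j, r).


Propagating the 9 rank bounds to every northwest block:

  R[1]: 0 | 0 | 0 | 0 | 1
  R[2]: 0 | 1 | 1 | 1 | 2
  R[3]: 0 | 1 | 2 | 2 | 3
  R[4]: 0 | 1 | 2 | 3 | 4
  R[5]: 1 | 2 | 3 | 4 | 5

giving w = (5, 2, 3, 4, 1) via Δ²R.

|D(w)|=7, |Ess(w)|=2:

[(1, 4, 0), (4, 1, 0)]


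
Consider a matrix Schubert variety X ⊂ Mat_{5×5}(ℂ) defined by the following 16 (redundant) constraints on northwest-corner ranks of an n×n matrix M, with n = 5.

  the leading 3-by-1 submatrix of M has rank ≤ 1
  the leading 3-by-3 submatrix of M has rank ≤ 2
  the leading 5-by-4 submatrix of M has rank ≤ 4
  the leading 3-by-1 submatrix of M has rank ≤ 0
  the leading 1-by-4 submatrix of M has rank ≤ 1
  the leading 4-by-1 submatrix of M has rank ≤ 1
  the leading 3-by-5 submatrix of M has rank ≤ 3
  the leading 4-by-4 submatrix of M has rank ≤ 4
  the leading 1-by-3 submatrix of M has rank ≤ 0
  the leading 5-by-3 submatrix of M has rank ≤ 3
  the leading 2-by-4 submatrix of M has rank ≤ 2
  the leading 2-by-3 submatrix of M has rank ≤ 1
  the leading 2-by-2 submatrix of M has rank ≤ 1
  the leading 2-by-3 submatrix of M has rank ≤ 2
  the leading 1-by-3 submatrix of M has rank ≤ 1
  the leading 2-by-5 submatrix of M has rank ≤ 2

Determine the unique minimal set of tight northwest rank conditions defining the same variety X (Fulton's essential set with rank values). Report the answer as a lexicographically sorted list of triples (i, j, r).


The tightest implied rank at each (i,j), from the 16 conditions:

  i=1: 0  0  0  1  1
  i=2: 0  1  1  2  2
  i=3: 0  1  2  3  3
  i=4: 1  2  3  4  4
  i=5: 1  2  3  4  5

the unique w with this rank table is (4, 2, 3, 1, 5).

D(w) has 5 cells with 2 SE-corners; essential set:

[(1, 3, 0), (3, 1, 0)]


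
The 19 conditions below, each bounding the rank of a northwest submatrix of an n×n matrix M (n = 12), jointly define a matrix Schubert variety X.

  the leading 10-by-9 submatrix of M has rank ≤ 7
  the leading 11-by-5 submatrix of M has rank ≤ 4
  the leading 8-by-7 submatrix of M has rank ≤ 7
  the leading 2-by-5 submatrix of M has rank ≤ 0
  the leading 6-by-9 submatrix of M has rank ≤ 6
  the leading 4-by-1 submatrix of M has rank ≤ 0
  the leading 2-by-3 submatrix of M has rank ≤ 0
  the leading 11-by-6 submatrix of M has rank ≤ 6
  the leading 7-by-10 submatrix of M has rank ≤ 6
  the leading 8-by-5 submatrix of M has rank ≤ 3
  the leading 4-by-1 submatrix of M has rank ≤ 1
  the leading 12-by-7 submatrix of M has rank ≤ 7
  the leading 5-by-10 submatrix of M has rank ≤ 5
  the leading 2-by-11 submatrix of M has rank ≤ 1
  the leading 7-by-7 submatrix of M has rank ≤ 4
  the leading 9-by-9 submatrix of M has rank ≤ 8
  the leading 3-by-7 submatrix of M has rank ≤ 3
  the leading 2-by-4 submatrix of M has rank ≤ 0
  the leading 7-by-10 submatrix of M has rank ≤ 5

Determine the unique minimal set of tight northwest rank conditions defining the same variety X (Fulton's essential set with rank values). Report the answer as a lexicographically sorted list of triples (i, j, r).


Reconstructing r_w from the 19 given conditions:

  row 1: 0  0  0  0  0  1  1  1  1  1  1  1
  row 2: 0  0  0  0  0  1  1  1  1  1  1  2
  row 3: 0  1  1  1  1  2  2  2  2  2  2  3
  row 4: 0  1  2  2  2  3  3  3  3  3  3  4
  row 5: 1  2  3  3  3  4  4  4  4  4  4  5
  row 6: 1  2  3  3  3  4  4  5  5  5  5  6
  row 7: 1  2  3  3  3  4  4  5  5  5  6  7
  row 8: 1  2  3  3  3  4  5  6  6  6  7  8
  row 9: 1  2  3  4  4  5  6  7  7  7  8  9
  row 10: 1  2  3  4  4  5  6  7  7  8  9  10
  row 11: 1  2  3  4  4  5  6  7  8  9  10  11
  row 12: 1  2  3  4  5  6  7  8  9  10  11  12

hence w(1..12) = (6, 12, 2, 3, 1, 8, 11, 7, 4, 10, 9, 5).

|D(w)|=30, |Ess(w)|=8:

[(2, 5, 0), (2, 11, 1), (4, 1, 0), (7, 7, 4), (7, 10, 5), (8, 5, 3), (10, 9, 7), (11, 5, 4)]


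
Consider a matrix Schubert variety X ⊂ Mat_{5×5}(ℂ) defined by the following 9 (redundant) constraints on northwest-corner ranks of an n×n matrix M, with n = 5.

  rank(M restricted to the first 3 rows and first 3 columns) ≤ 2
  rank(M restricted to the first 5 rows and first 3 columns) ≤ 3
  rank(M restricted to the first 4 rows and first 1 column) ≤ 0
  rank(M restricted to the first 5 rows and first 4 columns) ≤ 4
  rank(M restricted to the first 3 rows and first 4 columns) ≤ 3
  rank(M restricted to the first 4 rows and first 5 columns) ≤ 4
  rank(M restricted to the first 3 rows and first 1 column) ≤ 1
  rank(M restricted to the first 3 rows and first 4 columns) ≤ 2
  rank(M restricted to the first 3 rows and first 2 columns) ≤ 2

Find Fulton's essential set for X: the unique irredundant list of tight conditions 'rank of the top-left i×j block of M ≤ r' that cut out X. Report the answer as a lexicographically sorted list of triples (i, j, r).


Recovering R(i,j) via the rank-extension bound from the 9 conditions:

  row 1: 0 | 1 | 1 | 1 | 1
  row 2: 0 | 1 | 2 | 2 | 2
  row 3: 0 | 1 | 2 | 2 | 3
  row 4: 0 | 1 | 2 | 3 | 4
  row 5: 1 | 2 | 3 | 4 | 5

second differences of R give the permutation w = (2, 3, 5, 4, 1).

ℓ(w)=5; the 2 essential cells (i,j,r):

[(3, 4, 2), (4, 1, 0)]


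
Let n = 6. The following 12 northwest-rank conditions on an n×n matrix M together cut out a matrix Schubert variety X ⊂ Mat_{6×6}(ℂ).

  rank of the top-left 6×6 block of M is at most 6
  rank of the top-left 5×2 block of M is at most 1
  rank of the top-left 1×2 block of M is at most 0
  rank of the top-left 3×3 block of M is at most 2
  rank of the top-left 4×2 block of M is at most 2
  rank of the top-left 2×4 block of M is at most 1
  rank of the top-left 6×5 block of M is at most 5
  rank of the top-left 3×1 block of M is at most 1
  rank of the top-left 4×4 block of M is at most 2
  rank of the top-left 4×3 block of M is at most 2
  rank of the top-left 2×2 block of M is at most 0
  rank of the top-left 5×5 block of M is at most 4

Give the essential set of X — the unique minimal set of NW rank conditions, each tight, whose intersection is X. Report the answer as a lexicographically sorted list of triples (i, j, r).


Propagating the 12 rank bounds to every northwest block:

  R[1]: 0  0  1  1  1  1
  R[2]: 0  0  1  1  2  2
  R[3]: 1  1  2  2  3  3
  R[4]: 1  1  2  2  3  4
  R[5]: 1  1  2  3  4  5
  R[6]: 1  2  3  4  5  6

giving w = (3, 5, 1, 6, 4, 2) via Δ²R.

D(w) has 8 cells with 4 SE-corners; essential set:

[(2, 2, 0), (2, 4, 1), (4, 4, 2), (5, 2, 1)]


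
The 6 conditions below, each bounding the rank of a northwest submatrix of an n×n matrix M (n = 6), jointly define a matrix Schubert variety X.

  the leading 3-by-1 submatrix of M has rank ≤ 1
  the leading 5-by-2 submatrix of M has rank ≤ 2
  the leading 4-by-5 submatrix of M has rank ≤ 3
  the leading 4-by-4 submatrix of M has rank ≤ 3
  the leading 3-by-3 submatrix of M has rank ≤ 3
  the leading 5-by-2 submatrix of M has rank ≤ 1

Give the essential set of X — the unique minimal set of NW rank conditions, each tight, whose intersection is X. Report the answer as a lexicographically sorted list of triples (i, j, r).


Computing R[i][j] = min implied NW-rank bound (n=6, 6 conditions):

  R[1]: 1, 1, 1, 1, 1, 1
  R[2]: 1, 1, 2, 2, 2, 2
  R[3]: 1, 1, 2, 3, 3, 3
  R[4]: 1, 1, 2, 3, 3, 4
  R[5]: 1, 1, 2, 3, 4, 5
  R[6]: 1, 2, 3, 4, 5, 6

second differences of R give the permutation w = (1, 3, 4, 6, 5, 2).

Rothe diagram D(w) (5 cells), 2 SE-corners (essential conditions):

[(4, 5, 3), (5, 2, 1)]


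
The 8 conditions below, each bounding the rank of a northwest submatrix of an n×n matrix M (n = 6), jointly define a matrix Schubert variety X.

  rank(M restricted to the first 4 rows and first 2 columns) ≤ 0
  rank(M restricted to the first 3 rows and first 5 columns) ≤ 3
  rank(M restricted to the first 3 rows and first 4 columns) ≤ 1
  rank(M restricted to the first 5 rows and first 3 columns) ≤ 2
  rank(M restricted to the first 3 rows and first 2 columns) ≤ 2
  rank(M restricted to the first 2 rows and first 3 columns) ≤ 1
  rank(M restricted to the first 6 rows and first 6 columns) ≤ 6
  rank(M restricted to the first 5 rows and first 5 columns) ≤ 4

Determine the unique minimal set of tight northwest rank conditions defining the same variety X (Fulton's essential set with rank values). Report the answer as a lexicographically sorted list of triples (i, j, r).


The tightest implied rank at each (i,j), from the 8 conditions:

  0, 0, 1, 1, 1, 1
  0, 0, 1, 1, 2, 2
  0, 0, 1, 1, 2, 3
  0, 0, 1, 2, 3, 4
  1, 1, 2, 3, 4, 5
  1, 2, 3, 4, 5, 6

reading off 1-entries of Δ²R: w = (3, 5, 6, 4, 1, 2).

Rothe diagram D(w) (10 cells), 2 SE-corners (essential conditions):

[(3, 4, 1), (4, 2, 0)]


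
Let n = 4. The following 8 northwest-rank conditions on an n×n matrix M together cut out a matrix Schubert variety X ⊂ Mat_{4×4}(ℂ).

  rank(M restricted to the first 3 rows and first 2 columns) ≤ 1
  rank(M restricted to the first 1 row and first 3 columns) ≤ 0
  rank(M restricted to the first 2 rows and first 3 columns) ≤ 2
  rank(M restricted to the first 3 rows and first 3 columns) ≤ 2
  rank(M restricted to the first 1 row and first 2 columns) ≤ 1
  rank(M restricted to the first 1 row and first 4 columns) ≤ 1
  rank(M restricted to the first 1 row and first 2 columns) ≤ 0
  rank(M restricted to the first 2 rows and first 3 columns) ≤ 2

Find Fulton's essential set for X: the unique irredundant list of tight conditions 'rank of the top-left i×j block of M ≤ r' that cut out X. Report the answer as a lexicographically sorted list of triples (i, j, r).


Propagating the 8 rank bounds to every northwest block:

  i=1: 0, 0, 0, 1
  i=2: 1, 1, 1, 2
  i=3: 1, 1, 2, 3
  i=4: 1, 2, 3, 4

the unique w with this rank table is (4, 1, 3, 2).

Fulton essential set (2 of the 4 Rothe cells):

[(1, 3, 0), (3, 2, 1)]


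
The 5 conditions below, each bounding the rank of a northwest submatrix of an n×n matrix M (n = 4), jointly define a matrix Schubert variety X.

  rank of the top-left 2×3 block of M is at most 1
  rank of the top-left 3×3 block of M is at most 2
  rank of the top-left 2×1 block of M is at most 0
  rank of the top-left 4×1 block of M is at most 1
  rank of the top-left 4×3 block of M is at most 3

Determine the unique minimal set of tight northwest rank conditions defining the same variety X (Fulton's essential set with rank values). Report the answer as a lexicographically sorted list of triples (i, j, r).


Reconstructing r_w from the 5 given conditions:

  R[1]: 0 1 1 1
  R[2]: 0 1 1 2
  R[3]: 1 2 2 3
  R[4]: 1 2 3 4

the unique w with this rank table is (2, 4, 1, 3).

Rothe diagram D(w) (3 cells), 2 SE-corners (essential conditions):

[(2, 1, 0), (2, 3, 1)]


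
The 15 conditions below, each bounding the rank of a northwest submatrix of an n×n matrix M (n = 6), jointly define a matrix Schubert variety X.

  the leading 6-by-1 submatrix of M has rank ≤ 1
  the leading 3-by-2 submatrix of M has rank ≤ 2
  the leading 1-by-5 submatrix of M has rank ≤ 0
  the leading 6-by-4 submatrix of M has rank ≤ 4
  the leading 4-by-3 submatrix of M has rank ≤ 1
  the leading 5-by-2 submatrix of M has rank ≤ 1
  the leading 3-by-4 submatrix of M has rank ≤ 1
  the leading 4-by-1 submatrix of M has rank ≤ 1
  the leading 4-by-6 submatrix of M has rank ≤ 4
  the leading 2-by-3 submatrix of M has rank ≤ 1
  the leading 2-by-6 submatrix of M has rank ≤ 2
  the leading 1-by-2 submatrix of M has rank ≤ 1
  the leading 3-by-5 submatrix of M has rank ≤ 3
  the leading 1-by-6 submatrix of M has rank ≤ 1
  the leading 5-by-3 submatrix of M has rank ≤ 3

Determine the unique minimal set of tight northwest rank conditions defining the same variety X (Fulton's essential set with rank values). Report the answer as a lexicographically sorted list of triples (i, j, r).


The tightest implied rank at each (i,j), from the 15 conditions:

  i=1: 0, 0, 0, 0, 0, 1
  i=2: 1, 1, 1, 1, 1, 2
  i=3: 1, 1, 1, 1, 2, 3
  i=4: 1, 1, 1, 2, 3, 4
  i=5: 1, 1, 2, 3, 4, 5
  i=6: 1, 2, 3, 4, 5, 6

giving w = (6, 1, 5, 4, 3, 2) via Δ²R.

Rothe diagram D(w) (11 cells), 4 SE-corners (essential conditions):

[(1, 5, 0), (3, 4, 1), (4, 3, 1), (5, 2, 1)]


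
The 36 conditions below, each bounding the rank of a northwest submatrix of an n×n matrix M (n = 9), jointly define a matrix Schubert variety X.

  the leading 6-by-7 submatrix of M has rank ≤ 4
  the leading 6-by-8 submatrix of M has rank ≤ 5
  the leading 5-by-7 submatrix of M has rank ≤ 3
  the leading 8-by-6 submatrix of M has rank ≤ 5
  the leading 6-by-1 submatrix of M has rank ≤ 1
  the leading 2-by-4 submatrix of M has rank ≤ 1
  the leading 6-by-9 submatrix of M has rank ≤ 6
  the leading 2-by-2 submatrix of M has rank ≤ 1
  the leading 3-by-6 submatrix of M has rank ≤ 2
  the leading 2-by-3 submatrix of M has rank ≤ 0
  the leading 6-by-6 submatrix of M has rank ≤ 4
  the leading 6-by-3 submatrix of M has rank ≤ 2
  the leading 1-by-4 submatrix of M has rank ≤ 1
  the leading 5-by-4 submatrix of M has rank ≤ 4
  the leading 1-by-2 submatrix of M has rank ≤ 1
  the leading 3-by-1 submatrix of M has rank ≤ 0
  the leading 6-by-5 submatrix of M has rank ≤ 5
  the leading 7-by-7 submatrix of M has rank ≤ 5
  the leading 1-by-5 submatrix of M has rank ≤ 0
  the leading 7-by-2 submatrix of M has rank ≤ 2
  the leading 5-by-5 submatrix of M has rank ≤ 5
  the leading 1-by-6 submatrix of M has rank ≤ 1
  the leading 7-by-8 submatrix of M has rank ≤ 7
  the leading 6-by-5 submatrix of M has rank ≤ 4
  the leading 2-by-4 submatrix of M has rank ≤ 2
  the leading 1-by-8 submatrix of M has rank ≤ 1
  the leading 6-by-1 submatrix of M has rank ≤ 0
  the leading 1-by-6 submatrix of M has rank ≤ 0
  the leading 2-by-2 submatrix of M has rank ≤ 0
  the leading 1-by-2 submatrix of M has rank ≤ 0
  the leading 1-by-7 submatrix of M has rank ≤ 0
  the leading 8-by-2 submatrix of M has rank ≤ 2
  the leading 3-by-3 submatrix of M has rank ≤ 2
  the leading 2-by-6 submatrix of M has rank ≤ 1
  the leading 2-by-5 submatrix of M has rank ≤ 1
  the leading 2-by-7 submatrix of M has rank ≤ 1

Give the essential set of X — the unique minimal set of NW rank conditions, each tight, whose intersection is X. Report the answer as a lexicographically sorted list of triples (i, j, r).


Rank table r_w(9×9) implied by the 36 constraints:

  i=1: 0 0 0 0 0 0 0 1 1
  i=2: 0 0 0 1 1 1 1 2 2
  i=3: 0 1 1 2 2 2 2 3 3
  i=4: 0 1 2 3 3 3 3 4 4
  i=5: 0 1 2 3 3 3 3 4 5
  i=6: 0 1 2 3 4 4 4 5 6
  i=7: 1 2 3 4 5 5 5 6 7
  i=8: 1 2 3 4 5 5 6 7 8
  i=9: 1 2 3 4 5 6 7 8 9

so w = (8, 4, 2, 3, 9, 5, 1, 7, 6).

Rothe diagram D(w) (18 cells), 5 SE-corners (essential conditions):

[(1, 7, 0), (2, 3, 0), (5, 7, 3), (6, 1, 0), (8, 6, 5)]


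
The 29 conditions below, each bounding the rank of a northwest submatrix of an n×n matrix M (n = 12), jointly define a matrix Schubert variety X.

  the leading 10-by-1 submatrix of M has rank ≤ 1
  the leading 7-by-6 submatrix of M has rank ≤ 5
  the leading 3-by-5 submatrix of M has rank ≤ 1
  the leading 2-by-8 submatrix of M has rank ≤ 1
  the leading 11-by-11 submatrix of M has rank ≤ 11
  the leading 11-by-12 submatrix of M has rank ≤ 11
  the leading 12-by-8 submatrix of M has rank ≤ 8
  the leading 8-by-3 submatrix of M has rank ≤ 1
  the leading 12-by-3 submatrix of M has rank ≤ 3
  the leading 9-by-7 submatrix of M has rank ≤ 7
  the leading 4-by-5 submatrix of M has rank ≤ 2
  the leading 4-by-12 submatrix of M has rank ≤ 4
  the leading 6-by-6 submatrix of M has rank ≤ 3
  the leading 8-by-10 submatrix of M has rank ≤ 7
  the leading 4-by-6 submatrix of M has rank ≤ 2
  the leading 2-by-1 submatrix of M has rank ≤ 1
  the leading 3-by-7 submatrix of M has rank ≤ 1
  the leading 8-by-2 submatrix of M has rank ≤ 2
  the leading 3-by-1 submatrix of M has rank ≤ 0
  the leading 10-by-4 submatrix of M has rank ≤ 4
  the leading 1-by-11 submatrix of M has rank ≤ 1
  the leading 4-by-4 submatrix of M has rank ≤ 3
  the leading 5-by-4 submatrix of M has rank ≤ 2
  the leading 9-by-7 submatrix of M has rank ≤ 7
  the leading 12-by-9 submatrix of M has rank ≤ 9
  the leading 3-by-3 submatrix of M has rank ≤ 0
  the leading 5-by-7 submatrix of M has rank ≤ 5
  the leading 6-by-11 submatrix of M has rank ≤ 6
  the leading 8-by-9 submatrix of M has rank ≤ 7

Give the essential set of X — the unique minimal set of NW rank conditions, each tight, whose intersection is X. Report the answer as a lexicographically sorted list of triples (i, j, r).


Computing R[i][j] = min implied NW-rank bound (n=12, 29 conditions):

  0, 0, 0, 1, 1, 1, 1, 1, 1, 1, 1, 1
  0, 0, 0, 1, 1, 1, 1, 1, 2, 2, 2, 2
  0, 0, 0, 1, 1, 1, 1, 2, 3, 3, 3, 3
  1, 1, 1, 2, 2, 2, 2, 3, 4, 4, 4, 4
  1, 1, 1, 2, 3, 3, 3, 4, 5, 5, 5, 5
  1, 1, 1, 2, 3, 3, 4, 5, 6, 6, 6, 6
  1, 1, 1, 2, 3, 4, 5, 6, 7, 7, 7, 7
  1, 1, 1, 2, 3, 4, 5, 6, 7, 7, 8, 8
  1, 2, 2, 3, 4, 5, 6, 7, 8, 8, 9, 9
  1, 2, 3, 4, 5, 6, 7, 8, 9, 9, 10, 10
  1, 2, 3, 4, 5, 6, 7, 8, 9, 10, 11, 11
  1, 2, 3, 4, 5, 6, 7, 8, 9, 10, 11, 12

giving w = (4, 9, 8, 1, 5, 7, 6, 11, 2, 3, 10, 12) via Δ²R.

ℓ(w)=26; the 6 essential cells (i,j,r):

[(2, 8, 1), (3, 3, 0), (3, 7, 1), (6, 6, 3), (8, 3, 1), (8, 10, 7)]


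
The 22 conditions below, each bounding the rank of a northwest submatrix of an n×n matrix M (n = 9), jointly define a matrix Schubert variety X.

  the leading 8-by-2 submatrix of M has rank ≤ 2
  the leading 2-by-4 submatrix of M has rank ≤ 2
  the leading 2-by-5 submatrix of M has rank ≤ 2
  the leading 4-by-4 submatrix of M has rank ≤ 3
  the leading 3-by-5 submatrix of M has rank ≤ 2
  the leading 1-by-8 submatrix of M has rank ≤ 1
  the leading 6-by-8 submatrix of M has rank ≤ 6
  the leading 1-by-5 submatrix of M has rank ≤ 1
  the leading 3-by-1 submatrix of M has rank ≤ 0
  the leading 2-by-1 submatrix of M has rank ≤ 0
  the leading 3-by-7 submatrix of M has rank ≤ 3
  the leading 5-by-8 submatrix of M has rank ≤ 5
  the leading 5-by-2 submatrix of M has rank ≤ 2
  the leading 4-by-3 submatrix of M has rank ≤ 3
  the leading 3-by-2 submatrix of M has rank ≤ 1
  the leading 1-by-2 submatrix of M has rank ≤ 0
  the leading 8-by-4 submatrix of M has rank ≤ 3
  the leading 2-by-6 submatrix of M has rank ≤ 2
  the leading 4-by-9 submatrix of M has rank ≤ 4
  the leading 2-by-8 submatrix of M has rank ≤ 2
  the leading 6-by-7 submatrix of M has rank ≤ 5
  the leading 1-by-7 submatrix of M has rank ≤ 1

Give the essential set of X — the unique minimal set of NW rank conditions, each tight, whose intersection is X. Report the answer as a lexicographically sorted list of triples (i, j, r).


Computing R[i][j] = min implied NW-rank bound (n=9, 22 conditions):

  0, 0, 1, 1, 1, 1, 1, 1, 1
  0, 1, 2, 2, 2, 2, 2, 2, 2
  0, 1, 2, 2, 2, 3, 3, 3, 3
  1, 2, 3, 3, 3, 4, 4, 4, 4
  1, 2, 3, 3, 4, 5, 5, 5, 5
  1, 2, 3, 3, 4, 5, 5, 6, 6
  1, 2, 3, 3, 4, 5, 6, 7, 7
  1, 2, 3, 3, 4, 5, 6, 7, 8
  1, 2, 3, 4, 5, 6, 7, 8, 9

second differences of R give the permutation w = (3, 2, 6, 1, 5, 8, 7, 9, 4).

ℓ(w)=11; the 5 essential cells (i,j,r):

[(1, 2, 0), (3, 1, 0), (3, 5, 2), (6, 7, 5), (8, 4, 3)]


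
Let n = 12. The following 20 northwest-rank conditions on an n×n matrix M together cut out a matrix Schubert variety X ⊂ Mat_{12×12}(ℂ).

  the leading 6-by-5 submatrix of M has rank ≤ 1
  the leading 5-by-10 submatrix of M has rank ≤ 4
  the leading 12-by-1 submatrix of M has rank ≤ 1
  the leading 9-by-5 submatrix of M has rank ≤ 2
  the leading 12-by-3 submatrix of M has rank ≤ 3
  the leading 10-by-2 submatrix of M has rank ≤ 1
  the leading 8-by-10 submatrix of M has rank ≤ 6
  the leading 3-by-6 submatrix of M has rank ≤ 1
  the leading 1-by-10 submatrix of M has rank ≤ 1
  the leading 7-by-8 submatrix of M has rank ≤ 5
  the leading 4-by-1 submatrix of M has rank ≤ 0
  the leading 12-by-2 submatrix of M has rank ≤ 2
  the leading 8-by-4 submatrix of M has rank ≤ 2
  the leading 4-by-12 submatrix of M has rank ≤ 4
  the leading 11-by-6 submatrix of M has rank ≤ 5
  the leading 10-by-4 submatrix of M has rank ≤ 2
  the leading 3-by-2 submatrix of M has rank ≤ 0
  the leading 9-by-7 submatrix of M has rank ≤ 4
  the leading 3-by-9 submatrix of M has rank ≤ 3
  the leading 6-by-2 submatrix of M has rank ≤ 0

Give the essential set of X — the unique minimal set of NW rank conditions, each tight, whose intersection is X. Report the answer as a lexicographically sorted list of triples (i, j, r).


Recovering R(i,j) via the rank-extension bound from the 20 conditions:

  row 1: 0 0 1 1 1 1 1 1 1 1 1 1
  row 2: 0 0 1 1 1 1 2 2 2 2 2 2
  row 3: 0 0 1 1 1 1 2 3 3 3 3 3
  row 4: 0 0 1 1 1 2 3 4 4 4 4 4
  row 5: 0 0 1 1 1 2 3 4 4 4 5 5
  row 6: 0 0 1 1 1 2 3 4 5 5 6 6
  row 7: 1 1 2 2 2 3 4 5 6 6 7 7
  row 8: 1 1 2 2 2 3 4 5 6 6 7 8
  row 9: 1 1 2 2 2 3 4 5 6 7 8 9
  row 10: 1 1 2 2 3 4 5 6 7 8 9 10
  row 11: 1 2 3 3 4 5 6 7 8 9 10 11
  row 12: 1 2 3 4 5 6 7 8 9 10 11 12

reading off 1-entries of Δ²R: w = (3, 7, 8, 6, 11, 9, 1, 12, 10, 5, 2, 4).

Fulton essential set (8 of the 35 Rothe cells):

[(3, 6, 1), (5, 10, 4), (6, 2, 0), (6, 5, 1), (8, 10, 6), (9, 5, 2), (10, 2, 1), (10, 4, 2)]


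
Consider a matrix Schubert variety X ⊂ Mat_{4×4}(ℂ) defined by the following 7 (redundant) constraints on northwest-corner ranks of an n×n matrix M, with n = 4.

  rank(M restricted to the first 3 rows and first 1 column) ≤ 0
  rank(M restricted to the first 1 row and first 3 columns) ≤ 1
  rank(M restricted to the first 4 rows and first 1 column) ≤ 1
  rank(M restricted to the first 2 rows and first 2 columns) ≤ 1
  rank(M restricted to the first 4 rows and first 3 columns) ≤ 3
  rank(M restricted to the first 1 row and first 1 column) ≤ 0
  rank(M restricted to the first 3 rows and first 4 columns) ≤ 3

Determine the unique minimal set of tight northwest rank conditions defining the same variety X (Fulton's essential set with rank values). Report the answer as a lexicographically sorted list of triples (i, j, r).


Computing R[i][j] = min implied NW-rank bound (n=4, 7 conditions):

  row 1: 0 | 1 | 1 | 1
  row 2: 0 | 1 | 2 | 2
  row 3: 0 | 1 | 2 | 3
  row 4: 1 | 2 | 3 | 4

the unique w with this rank table is (2, 3, 4, 1).

ℓ(w)=3; the 1 essential cell (i,j,r):

[(3, 1, 0)]


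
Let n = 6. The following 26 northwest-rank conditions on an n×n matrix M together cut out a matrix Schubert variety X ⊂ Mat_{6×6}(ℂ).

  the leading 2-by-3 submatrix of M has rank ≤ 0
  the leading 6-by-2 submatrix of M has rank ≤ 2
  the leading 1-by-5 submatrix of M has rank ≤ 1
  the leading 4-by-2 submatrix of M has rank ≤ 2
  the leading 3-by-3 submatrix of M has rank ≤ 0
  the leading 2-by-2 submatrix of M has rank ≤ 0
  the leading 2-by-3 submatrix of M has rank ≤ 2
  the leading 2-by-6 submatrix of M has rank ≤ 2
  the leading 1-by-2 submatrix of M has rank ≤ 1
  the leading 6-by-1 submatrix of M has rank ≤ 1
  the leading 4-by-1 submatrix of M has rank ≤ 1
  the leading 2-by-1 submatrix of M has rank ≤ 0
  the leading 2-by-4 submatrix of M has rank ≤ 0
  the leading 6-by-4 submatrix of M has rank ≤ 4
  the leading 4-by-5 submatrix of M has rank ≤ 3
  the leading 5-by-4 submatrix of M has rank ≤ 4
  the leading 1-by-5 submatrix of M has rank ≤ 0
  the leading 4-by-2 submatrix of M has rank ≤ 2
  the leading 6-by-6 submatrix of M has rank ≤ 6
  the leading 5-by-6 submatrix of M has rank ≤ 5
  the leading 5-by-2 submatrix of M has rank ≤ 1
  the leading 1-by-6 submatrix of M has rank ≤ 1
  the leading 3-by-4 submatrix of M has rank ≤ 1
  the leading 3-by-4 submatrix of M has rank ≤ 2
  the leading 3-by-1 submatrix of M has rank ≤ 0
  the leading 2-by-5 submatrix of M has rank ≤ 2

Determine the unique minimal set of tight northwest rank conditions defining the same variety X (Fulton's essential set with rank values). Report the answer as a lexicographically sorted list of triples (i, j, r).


Recovering R(i,j) via the rank-extension bound from the 26 conditions:

  0, 0, 0, 0, 0, 1
  0, 0, 0, 0, 1, 2
  0, 0, 0, 1, 2, 3
  1, 1, 1, 2, 3, 4
  1, 1, 2, 3, 4, 5
  1, 2, 3, 4, 5, 6

giving w = (6, 5, 4, 1, 3, 2) via Δ²R.

4 SE-corners of the 13-cell Rothe diagram give Ess(w):

[(1, 5, 0), (2, 4, 0), (3, 3, 0), (5, 2, 1)]


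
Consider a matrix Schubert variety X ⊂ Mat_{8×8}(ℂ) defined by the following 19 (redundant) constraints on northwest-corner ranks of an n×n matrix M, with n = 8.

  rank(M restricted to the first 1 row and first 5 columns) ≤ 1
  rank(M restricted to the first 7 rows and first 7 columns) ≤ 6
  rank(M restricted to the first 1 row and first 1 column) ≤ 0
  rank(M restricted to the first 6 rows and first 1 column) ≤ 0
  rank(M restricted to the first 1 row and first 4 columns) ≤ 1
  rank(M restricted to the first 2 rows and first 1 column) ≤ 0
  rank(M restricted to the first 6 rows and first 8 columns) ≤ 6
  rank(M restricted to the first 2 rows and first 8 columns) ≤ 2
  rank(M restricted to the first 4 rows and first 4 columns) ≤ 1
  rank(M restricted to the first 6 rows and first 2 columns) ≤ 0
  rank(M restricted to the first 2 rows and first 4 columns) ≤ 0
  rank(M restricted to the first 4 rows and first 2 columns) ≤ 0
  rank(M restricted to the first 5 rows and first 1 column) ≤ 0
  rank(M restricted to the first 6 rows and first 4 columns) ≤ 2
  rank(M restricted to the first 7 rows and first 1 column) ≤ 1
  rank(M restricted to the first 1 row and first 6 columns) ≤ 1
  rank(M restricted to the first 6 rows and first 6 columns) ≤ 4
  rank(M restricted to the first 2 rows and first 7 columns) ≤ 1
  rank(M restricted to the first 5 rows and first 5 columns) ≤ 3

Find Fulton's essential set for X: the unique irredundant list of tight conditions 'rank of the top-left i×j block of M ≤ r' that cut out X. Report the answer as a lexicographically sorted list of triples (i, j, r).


Rank table r_w(8×8) implied by the 19 constraints:

  row 1: 0 0 0 0 1 1 1 1
  row 2: 0 0 0 0 1 1 1 2
  row 3: 0 0 1 1 2 2 2 3
  row 4: 0 0 1 1 2 3 3 4
  row 5: 0 0 1 2 3 4 4 5
  row 6: 0 0 1 2 3 4 5 6
  row 7: 1 1 2 3 4 5 6 7
  row 8: 1 2 3 4 5 6 7 8

hence w(1..8) = (5, 8, 3, 6, 4, 7, 1, 2).

Rothe diagram D(w) (19 cells), 4 SE-corners (essential conditions):

[(2, 4, 0), (2, 7, 1), (4, 4, 1), (6, 2, 0)]


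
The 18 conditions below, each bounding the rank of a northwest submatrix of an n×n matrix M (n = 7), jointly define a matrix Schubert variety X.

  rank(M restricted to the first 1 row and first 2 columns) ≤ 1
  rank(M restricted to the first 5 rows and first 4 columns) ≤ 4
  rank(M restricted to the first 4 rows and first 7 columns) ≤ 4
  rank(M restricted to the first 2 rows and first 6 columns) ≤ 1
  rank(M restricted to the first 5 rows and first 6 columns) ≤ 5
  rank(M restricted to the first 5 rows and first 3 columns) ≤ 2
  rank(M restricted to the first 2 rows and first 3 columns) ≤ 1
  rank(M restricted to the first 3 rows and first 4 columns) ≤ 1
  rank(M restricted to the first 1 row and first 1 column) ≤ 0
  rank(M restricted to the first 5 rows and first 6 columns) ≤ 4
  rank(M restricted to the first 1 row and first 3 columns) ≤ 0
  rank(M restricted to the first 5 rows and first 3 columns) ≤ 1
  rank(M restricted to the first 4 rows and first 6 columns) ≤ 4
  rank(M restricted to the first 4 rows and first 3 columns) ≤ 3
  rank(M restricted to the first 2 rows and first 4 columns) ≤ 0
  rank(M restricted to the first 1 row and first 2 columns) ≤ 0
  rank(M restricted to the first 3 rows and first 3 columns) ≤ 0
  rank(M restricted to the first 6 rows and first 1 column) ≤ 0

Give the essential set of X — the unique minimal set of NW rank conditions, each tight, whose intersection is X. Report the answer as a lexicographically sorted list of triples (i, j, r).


The tightest implied rank at each (i,j), from the 18 conditions:

  row 1: 0 | 0 | 0 | 0 | 1 | 1 | 1
  row 2: 0 | 0 | 0 | 0 | 1 | 1 | 2
  row 3: 0 | 0 | 0 | 1 | 2 | 2 | 3
  row 4: 0 | 1 | 1 | 2 | 3 | 3 | 4
  row 5: 0 | 1 | 1 | 2 | 3 | 4 | 5
  row 6: 0 | 1 | 2 | 3 | 4 | 5 | 6
  row 7: 1 | 2 | 3 | 4 | 5 | 6 | 7

so w = (5, 7, 4, 2, 6, 3, 1).

Rothe diagram D(w) (16 cells), 5 SE-corners (essential conditions):

[(2, 4, 0), (2, 6, 1), (3, 3, 0), (5, 3, 1), (6, 1, 0)]


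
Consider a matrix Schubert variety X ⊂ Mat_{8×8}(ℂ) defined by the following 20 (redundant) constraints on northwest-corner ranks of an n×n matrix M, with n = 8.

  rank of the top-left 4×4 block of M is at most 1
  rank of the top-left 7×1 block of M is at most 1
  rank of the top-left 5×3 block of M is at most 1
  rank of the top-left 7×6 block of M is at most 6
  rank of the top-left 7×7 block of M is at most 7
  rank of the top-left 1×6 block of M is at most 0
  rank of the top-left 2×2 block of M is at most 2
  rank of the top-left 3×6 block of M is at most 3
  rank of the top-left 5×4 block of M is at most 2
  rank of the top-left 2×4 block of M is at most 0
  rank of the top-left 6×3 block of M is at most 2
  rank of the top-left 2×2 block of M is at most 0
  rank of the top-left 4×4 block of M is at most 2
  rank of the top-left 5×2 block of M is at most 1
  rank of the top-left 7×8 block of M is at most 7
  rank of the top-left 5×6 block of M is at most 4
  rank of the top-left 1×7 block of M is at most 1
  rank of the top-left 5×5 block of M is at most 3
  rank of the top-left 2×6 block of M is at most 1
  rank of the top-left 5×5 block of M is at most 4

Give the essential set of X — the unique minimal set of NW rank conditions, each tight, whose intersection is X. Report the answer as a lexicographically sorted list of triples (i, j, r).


Propagating the 20 rank bounds to every northwest block:

  i=1: 0  0  0  0  0  0  1  1
  i=2: 0  0  0  0  1  1  2  2
  i=3: 1  1  1  1  2  2  3  3
  i=4: 1  1  1  1  2  3  4  4
  i=5: 1  1  1  2  3  4  5  5
  i=6: 1  2  2  3  4  5  6  6
  i=7: 1  2  3  4  5  6  7  7
  i=8: 1  2  3  4  5  6  7  8

so w = (7, 5, 1, 6, 4, 2, 3, 8).

D(w) has 15 cells with 4 SE-corners; essential set:

[(1, 6, 0), (2, 4, 0), (4, 4, 1), (5, 3, 1)]


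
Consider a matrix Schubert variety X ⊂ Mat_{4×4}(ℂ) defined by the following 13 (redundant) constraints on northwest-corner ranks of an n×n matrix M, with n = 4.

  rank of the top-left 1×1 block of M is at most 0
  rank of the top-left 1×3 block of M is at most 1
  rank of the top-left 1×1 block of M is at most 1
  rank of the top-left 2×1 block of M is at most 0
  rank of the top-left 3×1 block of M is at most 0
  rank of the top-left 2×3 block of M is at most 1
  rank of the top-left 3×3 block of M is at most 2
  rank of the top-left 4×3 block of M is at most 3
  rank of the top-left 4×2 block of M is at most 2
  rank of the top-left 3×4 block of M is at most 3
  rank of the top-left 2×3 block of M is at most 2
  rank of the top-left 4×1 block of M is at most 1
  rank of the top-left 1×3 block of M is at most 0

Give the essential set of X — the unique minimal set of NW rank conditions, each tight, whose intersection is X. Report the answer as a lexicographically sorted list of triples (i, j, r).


The tightest implied rank at each (i,j), from the 13 conditions:

  R[1]: 0 0 0 1
  R[2]: 0 1 1 2
  R[3]: 0 1 2 3
  R[4]: 1 2 3 4

second differences of R give the permutation w = (4, 2, 3, 1).

Rothe diagram D(w) (5 cells), 2 SE-corners (essential conditions):

[(1, 3, 0), (3, 1, 0)]
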